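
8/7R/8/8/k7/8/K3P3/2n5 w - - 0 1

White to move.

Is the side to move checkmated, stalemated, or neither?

White to move; white king on a2.
In check: yes, from the black knight on c1.
Legal moves for White: Kb2, Kb1, Ka1.
White is in check but has 3 legal moves → neither.

neither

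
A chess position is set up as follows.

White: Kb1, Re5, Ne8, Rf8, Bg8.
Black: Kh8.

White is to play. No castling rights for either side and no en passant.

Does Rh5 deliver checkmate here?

yes

After Rh5: black king on h8; in check: yes, from the white rook on h5.
King squares — g7: attacked by Ne8; h7: attacked by Rh5; g8: attacked by Rf8.
Black has no legal moves → checkmate.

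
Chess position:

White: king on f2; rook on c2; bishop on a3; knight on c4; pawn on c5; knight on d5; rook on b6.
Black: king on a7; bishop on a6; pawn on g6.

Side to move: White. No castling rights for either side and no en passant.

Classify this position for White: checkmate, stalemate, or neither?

neither

White to move; white king on f2.
In check: no.
Legal moves for White include: Rb8, Rb7+, Rxg6, Rf6, Re6, Rd6, Rc6, Rxa6+, Rb5, Rb4, Rb3, Rbb2, Rb1, Ne7, Nc7, Nf6, Nf4, Nb4, ... (list truncated; more exist).
White has legal moves and is not in check → neither.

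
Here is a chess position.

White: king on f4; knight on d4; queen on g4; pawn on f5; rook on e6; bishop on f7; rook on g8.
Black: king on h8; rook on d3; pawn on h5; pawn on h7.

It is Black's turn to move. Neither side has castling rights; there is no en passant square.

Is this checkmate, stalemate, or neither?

Black to move; black king on h8.
In check: yes, from the white rook on g8.
King squares — g7: attacked by Qg4; h7: own pawn; g8: attacked by Qg4.
Legal moves for Black: none.
In check with no legal moves → checkmate.

checkmate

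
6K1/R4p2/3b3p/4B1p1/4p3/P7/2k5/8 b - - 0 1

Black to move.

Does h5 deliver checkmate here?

no

After h5: white king on g8; in check: no.
White is not in check, so this cannot be checkmate.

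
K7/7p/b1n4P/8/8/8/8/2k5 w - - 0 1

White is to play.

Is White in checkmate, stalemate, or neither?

stalemate

White to move; white king on a8.
In check: no.
King squares — a7: attacked by Nc6; b7: attacked by Ba6; b8: attacked by Nc6.
Legal moves for White: none.
Not in check and no legal moves → stalemate.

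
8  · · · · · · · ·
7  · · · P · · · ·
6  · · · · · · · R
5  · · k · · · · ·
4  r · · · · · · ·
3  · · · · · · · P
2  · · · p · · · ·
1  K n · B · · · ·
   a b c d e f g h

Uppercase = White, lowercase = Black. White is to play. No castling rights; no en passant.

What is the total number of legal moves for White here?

White to move; king on a1.
In check: yes, from the black rook on a4.
Legal moves: Kb2, Kxb1, Bxa4.
Count: 3.

3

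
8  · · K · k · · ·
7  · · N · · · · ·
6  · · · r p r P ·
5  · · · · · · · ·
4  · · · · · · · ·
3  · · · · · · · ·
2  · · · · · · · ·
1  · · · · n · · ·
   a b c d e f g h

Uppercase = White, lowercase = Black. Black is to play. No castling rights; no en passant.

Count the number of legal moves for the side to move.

2

Black to move; king on e8.
In check: yes, from the white knight on c7.
Legal moves: Kf8, Ke7.
Count: 2.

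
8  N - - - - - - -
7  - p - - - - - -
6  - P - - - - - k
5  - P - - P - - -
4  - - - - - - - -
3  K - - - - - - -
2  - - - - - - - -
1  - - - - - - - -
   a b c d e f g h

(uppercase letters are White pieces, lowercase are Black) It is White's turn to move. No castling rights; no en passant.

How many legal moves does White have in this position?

White to move; king on a3.
In check: no.
Legal moves: Nc7, Kb4, Ka4, Kb3, Kb2, Ka2, e6.
Count: 7.

7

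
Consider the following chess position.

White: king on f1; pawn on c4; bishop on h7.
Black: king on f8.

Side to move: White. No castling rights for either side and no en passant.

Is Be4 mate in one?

no

After Be4: black king on f8; in check: no.
Black is not in check, so this cannot be checkmate.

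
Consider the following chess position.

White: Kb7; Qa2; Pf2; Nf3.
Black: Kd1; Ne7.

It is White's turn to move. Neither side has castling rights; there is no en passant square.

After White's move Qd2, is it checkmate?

yes

After Qd2: black king on d1; in check: yes, from the white queen on d2.
King squares — c1: attacked by Qd2; e1: attacked by Qd2; c2: attacked by Qd2; d2: attacked by Nf3; e2: attacked by Qd2.
Black has no legal moves → checkmate.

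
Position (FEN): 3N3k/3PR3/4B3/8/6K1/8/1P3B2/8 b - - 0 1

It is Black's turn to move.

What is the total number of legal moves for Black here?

0

Black to move; king on h8.
In check: no.
Legal moves: none.
Count: 0.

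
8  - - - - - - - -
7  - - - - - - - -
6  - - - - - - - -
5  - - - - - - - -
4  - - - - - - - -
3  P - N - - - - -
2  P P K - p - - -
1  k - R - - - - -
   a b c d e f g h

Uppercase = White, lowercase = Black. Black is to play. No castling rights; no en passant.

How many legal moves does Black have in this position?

0

Black to move; king on a1.
In check: yes, from the white rook on c1.
Legal moves: none.
Count: 0.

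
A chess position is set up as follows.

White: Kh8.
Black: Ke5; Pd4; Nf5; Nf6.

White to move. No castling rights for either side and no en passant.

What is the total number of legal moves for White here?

0

White to move; king on h8.
In check: no.
Legal moves: none.
Count: 0.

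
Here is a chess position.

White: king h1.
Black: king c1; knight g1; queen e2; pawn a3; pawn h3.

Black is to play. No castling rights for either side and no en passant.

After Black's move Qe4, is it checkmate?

no

After Qe4: white king on h1; in check: yes, from the black queen on e4.
White has 2 legal replies: Kh2, Kxg1.
In check but a legal move exists → not checkmate.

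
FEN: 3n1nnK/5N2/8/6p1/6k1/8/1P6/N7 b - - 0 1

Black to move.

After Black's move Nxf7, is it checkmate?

no

After Nxf7: white king on h8; in check: yes, from the black knight on f7.
White has 2 legal replies: Kxg8, Kg7.
In check but a legal move exists → not checkmate.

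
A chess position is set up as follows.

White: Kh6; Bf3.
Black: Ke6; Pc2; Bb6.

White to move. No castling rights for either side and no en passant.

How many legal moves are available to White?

White to move; king on h6.
In check: no.
Legal moves: Kh7, Kg7, Kg6, Kh5, Kg5, Ba8, Bb7, Bc6, Bh5, Bd5+, Bg4+, Be4, Bg2, Be2, Bh1, Bd1.
Count: 16.

16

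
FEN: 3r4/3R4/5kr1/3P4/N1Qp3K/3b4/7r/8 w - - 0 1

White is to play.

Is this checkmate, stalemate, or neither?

White to move; white king on h4.
In check: yes, from the black rook on h2.
King squares — g3: attacked by Rg6; h3: attacked by Rh2; g4: attacked by Rg6; g5: attacked by Kf6; h5: attacked by Rh2.
Legal moves for White: none.
In check with no legal moves → checkmate.

checkmate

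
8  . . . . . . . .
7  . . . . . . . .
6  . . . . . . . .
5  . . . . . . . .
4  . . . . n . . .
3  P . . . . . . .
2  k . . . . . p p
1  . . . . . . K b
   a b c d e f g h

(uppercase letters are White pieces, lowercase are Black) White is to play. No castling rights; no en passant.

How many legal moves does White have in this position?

White to move; king on g1.
In check: yes, from the black pawn on h2.
Legal moves: Kxh2.
Count: 1.

1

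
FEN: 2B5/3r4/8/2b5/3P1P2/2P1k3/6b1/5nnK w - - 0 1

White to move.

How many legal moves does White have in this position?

White to move; king on h1.
In check: yes, from the black bishop on g2.
Legal moves: Kxg2, Kxg1.
Count: 2.

2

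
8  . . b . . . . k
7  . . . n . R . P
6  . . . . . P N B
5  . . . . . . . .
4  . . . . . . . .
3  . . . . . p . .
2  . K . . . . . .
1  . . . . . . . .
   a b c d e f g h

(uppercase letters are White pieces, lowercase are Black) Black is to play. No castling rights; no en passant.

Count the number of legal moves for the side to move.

0

Black to move; king on h8.
In check: yes, from the white knight on g6.
Legal moves: none.
Count: 0.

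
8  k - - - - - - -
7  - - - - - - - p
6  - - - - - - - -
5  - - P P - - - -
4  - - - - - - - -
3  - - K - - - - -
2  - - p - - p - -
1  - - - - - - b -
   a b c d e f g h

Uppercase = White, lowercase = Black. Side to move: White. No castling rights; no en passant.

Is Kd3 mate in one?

After Kd3: black king on a8; in check: no.
Black is not in check, so this cannot be checkmate.

no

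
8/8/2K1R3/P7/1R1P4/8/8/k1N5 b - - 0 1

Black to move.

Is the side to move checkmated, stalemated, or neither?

stalemate

Black to move; black king on a1.
In check: no.
King squares — b1: attacked by Rb4; a2: attacked by Nc1; b2: attacked by Rb4.
Legal moves for Black: none.
Not in check and no legal moves → stalemate.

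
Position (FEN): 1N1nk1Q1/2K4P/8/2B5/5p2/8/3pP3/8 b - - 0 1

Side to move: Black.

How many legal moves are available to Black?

Black to move; king on e8.
In check: yes, from the white queen on g8.
Legal moves: none.
Count: 0.

0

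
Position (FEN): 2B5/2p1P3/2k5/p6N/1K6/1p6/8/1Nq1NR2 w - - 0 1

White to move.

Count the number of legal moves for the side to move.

White to move; king on b4.
In check: yes, from the black pawn on a5.
Legal moves: Kxa5, Ka4, Kxb3.
Count: 3.

3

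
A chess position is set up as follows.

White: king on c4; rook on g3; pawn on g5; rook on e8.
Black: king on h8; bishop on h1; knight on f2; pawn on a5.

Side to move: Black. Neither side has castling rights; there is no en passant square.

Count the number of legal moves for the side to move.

Black to move; king on h8.
In check: yes, from the white rook on e8.
Legal moves: Kh7, Kg7.
Count: 2.

2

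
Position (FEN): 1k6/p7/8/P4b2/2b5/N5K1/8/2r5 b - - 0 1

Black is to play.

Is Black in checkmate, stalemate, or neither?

neither

Black to move; black king on b8.
In check: no.
Legal moves for Black include: Kc8, Ka8, Kc7, Kb7, Bc8, Bh7, Bd7, Bg6, Bfe6, Bg4, Be4, Bh3, Bfd3, Bc2, Bb1, Bg8, Bf7, Bce6, ... (list truncated; more exist).
Black has legal moves and is not in check → neither.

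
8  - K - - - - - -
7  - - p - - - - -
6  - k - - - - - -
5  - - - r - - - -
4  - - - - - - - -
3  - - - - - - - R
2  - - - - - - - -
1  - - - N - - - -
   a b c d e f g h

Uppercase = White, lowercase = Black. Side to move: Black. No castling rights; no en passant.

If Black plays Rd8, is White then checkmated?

yes

After Rd8: white king on b8; in check: yes, from the black rook on d8.
King squares — a7: attacked by Kb6; b7: attacked by Kb6; c7: attacked by Kb6; a8: attacked by Rd8; c8: attacked by Rd8.
White has no legal moves → checkmate.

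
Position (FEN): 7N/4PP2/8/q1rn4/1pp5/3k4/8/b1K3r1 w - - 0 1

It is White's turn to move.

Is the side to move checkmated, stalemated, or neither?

White to move; white king on c1.
In check: yes, from the black rook on g1.
King squares — b1: attacked by Rg1; d1: attacked by Rg1; b2: attacked by Ba1; c2: attacked by Kd3; d2: attacked by Kd3.
Legal moves for White: none.
In check with no legal moves → checkmate.

checkmate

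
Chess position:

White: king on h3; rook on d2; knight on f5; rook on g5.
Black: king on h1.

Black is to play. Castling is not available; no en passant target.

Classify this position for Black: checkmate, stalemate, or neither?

Black to move; black king on h1.
In check: no.
King squares — g1: attacked by Rg5; g2: attacked by Rd2; h2: attacked by Rd2.
Legal moves for Black: none.
Not in check and no legal moves → stalemate.

stalemate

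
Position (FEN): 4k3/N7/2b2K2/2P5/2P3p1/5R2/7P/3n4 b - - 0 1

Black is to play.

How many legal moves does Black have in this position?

17

Black to move; king on e8.
In check: no.
Legal moves: Kf8, Kd8, Kd7, Ba8, Bd7, Bb7, Bd5, Bb5, Be4, Ba4, Bxf3, Ne3, Nc3, Nf2, Nb2, gxf3, g3.
Count: 17.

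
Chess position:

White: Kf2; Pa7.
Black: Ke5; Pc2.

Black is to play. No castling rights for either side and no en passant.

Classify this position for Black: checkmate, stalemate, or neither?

Black to move; black king on e5.
In check: no.
Legal moves for Black: Kf6, Ke6, Kd6, Kf5, Kd5, Kf4, Ke4, Kd4, c1=Q, c1=R, c1=B, c1=N.
Black has 12 legal moves and is not in check → neither.

neither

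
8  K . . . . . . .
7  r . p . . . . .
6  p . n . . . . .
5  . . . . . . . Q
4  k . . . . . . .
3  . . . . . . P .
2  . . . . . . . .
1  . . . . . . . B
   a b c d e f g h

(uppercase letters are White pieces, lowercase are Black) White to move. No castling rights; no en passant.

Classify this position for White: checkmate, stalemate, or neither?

White to move; white king on a8.
In check: yes, from the black rook on a7.
King squares — a7: attacked by Nc6; b7: attacked by Ra7; b8: attacked by Nc6.
Legal moves for White: none.
In check with no legal moves → checkmate.

checkmate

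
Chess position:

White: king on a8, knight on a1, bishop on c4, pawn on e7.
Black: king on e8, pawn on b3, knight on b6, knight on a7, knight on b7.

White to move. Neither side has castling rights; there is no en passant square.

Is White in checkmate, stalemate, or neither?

White to move; white king on a8.
In check: yes, from the black knight on b6.
Legal moves for White: Kb8, Kxb7, Kxa7.
White is in check but has 3 legal moves → neither.

neither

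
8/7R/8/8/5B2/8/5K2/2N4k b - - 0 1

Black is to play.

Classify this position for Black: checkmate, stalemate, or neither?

Black to move; black king on h1.
In check: yes, from the white rook on h7.
King squares — g1: attacked by Kf2; g2: attacked by Kf2; h2: attacked by Bf4.
Legal moves for Black: none.
In check with no legal moves → checkmate.

checkmate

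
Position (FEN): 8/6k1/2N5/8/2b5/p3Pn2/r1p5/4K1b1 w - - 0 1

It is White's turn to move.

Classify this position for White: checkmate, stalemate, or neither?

White to move; white king on e1.
In check: yes, from the black knight on f3.
King squares — d1: attacked by Pc2; f1: attacked by Bc4; d2: attacked by Nf3; e2: attacked by Bc4; f2: attacked by Bg1.
Legal moves for White: none.
In check with no legal moves → checkmate.

checkmate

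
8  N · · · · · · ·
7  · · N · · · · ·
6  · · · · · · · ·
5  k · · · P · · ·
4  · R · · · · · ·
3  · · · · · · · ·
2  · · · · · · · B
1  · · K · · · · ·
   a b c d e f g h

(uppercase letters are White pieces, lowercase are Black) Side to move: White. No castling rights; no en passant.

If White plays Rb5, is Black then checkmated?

After Rb5: black king on a5; in check: yes, from the white rook on b5.
Black has 1 legal reply: Ka4.
In check but a legal move exists → not checkmate.

no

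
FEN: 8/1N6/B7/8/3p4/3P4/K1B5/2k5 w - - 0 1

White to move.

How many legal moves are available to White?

13

White to move; king on a2.
In check: no.
Legal moves: Nd8, Nd6, Nc5, Na5, Bb5, Bc4, Ba4, Bb3, Bd1, Bb1, Kb3, Ka3, Ka1.
Count: 13.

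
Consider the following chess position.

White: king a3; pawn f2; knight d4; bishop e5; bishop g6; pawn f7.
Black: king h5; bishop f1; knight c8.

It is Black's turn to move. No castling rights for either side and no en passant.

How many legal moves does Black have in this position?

5

Black to move; king on h5.
In check: yes, from the white bishop on g6.
Legal moves: Kh6, Kxg6, Kg5, Kh4, Kg4.
Count: 5.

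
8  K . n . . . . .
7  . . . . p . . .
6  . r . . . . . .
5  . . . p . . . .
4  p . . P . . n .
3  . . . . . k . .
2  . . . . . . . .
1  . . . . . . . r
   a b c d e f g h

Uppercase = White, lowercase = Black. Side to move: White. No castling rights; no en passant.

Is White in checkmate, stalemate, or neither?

White to move; white king on a8.
In check: no.
King squares — a7: attacked by Nc8; b7: attacked by Rb6; b8: attacked by Rb6.
Legal moves for White: none.
Not in check and no legal moves → stalemate.

stalemate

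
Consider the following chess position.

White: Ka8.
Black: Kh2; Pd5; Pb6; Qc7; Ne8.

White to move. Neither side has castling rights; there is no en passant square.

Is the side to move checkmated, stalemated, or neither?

stalemate

White to move; white king on a8.
In check: no.
King squares — a7: attacked by Qc7; b7: attacked by Qc7; b8: attacked by Qc7.
Legal moves for White: none.
Not in check and no legal moves → stalemate.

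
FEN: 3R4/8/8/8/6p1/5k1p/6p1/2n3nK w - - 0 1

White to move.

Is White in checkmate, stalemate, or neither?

neither

White to move; white king on h1.
In check: yes, from the black pawn on g2.
King squares — g1: available; g2: attacked by Kf3; h2: available.
Legal moves for White: Kh2, Kxg1.
White is in check but has 2 legal moves → neither.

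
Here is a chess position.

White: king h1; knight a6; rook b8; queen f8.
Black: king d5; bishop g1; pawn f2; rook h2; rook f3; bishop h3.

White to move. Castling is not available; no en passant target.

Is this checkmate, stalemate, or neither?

White to move; white king on h1.
In check: yes, from the black rook on h2.
King squares — g1: attacked by Pf2; g2: attacked by Rh2; h2: attacked by Bg1.
Legal moves for White: none.
In check with no legal moves → checkmate.

checkmate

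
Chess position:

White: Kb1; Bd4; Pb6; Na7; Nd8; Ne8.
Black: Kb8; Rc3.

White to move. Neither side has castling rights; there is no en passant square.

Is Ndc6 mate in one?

After Ndc6: black king on b8; in check: yes, from the white knight on c6.
Black has 3 legal replies: Ka8, Kb7, Rxc6.
In check but a legal move exists → not checkmate.

no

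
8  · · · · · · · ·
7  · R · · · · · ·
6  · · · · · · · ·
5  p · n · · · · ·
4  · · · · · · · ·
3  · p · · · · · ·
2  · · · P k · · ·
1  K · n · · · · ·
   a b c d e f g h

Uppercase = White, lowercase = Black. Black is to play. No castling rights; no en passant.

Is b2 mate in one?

After b2: white king on a1; in check: yes, from the black pawn on b2.
White has 3 legal replies: Kxb2, Kb1, Rxb2.
In check but a legal move exists → not checkmate.

no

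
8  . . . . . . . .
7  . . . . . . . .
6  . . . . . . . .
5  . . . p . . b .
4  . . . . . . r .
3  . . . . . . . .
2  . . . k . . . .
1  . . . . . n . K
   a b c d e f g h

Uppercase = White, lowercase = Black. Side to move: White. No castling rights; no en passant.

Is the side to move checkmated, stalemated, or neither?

White to move; white king on h1.
In check: no.
King squares — g1: attacked by Rg4; g2: attacked by Rg4; h2: attacked by Nf1.
Legal moves for White: none.
Not in check and no legal moves → stalemate.

stalemate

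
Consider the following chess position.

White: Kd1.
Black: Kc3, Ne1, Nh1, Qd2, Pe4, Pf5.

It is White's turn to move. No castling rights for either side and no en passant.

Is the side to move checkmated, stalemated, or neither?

White to move; white king on d1.
In check: yes, from the black queen on d2.
King squares — c1: attacked by Qd2; e1: attacked by Qd2; c2: attacked by Ne1; d2: attacked by Kc3; e2: attacked by Qd2.
Legal moves for White: none.
In check with no legal moves → checkmate.

checkmate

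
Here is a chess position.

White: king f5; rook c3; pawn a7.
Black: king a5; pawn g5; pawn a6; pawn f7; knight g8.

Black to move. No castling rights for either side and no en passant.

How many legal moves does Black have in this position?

9

Black to move; king on a5.
In check: no.
Legal moves: Ne7+, Nh6+, Nf6, Kb6, Kb5, Kb4, Ka4, f6, g4.
Count: 9.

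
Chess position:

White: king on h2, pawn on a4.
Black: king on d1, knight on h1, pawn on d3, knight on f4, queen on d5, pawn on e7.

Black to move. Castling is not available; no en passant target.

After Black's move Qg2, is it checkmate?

After Qg2: white king on h2; in check: yes, from the black queen on g2.
King squares — g1: attacked by Qg2; h1: attacked by Qg2; g2: attacked by Nf4; g3: attacked by Nh1; h3: attacked by Qg2.
White has no legal moves → checkmate.

yes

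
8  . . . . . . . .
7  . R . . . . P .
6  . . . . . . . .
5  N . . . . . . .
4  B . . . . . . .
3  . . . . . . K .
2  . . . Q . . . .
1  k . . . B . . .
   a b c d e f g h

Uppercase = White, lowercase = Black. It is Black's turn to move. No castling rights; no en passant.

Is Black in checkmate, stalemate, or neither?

stalemate

Black to move; black king on a1.
In check: no.
King squares — b1: attacked by Rb7; a2: attacked by Qd2; b2: attacked by Qd2.
Legal moves for Black: none.
Not in check and no legal moves → stalemate.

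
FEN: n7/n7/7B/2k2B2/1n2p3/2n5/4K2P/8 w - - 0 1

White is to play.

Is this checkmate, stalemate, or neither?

neither

White to move; white king on e2.
In check: yes, from the black knight on c3.
Legal moves for White: Ke3, Kf2, Kd2, Kf1, Ke1.
White is in check but has 5 legal moves → neither.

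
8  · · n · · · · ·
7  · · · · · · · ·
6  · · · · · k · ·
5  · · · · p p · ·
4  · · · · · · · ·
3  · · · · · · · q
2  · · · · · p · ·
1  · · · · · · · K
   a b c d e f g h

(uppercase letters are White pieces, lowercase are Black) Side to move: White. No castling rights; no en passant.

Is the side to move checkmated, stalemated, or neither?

checkmate

White to move; white king on h1.
In check: yes, from the black queen on h3.
King squares — g1: attacked by Pf2; g2: attacked by Qh3; h2: attacked by Qh3.
Legal moves for White: none.
In check with no legal moves → checkmate.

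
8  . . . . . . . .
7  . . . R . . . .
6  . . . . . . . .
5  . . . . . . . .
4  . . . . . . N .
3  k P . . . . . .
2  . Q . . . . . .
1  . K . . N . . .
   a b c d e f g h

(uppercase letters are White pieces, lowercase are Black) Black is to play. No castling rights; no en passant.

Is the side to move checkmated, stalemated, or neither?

neither

Black to move; black king on a3.
In check: yes, from the white queen on b2.
Legal moves for Black: Kb4.
Black is in check but has 1 legal move → neither.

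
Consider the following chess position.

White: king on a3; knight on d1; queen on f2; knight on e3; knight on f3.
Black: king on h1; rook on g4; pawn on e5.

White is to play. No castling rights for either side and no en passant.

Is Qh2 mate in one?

yes

After Qh2: black king on h1; in check: yes, from the white queen on h2.
King squares — g1: attacked by Qh2; g2: attacked by Qh2; h2: attacked by Nf3.
Black has no legal moves → checkmate.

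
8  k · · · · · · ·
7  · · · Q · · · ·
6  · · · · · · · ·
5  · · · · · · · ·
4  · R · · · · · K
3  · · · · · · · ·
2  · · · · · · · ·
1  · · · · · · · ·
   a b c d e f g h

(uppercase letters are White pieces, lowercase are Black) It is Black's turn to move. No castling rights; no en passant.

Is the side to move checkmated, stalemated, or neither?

stalemate

Black to move; black king on a8.
In check: no.
King squares — a7: attacked by Qd7; b7: attacked by Rb4; b8: attacked by Rb4.
Legal moves for Black: none.
Not in check and no legal moves → stalemate.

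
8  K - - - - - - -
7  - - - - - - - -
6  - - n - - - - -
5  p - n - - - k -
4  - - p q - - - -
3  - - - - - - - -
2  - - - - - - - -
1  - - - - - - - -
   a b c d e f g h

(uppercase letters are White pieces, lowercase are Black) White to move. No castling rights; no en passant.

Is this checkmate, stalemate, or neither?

White to move; white king on a8.
In check: no.
King squares — a7: attacked by Nc6; b7: attacked by Nc5; b8: attacked by Nc6.
Legal moves for White: none.
Not in check and no legal moves → stalemate.

stalemate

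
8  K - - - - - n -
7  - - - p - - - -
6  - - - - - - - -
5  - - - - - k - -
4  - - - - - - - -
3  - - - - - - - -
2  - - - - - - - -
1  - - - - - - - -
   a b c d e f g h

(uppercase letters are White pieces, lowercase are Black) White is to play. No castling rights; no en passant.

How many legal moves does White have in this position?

3

White to move; king on a8.
In check: no.
Legal moves: Kb8, Kb7, Ka7.
Count: 3.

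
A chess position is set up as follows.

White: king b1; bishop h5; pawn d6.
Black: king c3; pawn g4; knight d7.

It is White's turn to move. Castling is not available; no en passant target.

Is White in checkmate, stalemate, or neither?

White to move; white king on b1.
In check: no.
Legal moves for White: Be8, Bf7, Bg6, Bxg4, Ka2, Kc1, Ka1.
White has 7 legal moves and is not in check → neither.

neither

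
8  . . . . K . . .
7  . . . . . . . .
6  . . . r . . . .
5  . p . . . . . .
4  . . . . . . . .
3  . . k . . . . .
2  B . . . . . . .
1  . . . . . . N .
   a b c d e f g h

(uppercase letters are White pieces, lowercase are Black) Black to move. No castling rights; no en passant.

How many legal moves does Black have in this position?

21

Black to move; king on c3.
In check: no.
Legal moves: Rd8+, Rd7, Rh6, Rg6, Rf6, Re6+, Rc6, Rb6, Ra6, Rd5, Rd4, Rd3, Rd2, Rd1, Kd4, Kb4, Kd3, Kd2, Kc2, Kb2, b4.
Count: 21.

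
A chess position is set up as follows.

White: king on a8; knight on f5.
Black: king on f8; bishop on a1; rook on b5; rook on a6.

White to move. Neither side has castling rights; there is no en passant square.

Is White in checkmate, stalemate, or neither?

White to move; white king on a8.
In check: yes, from the black rook on a6.
King squares — a7: attacked by Ra6; b7: attacked by Rb5; b8: attacked by Rb5.
Legal moves for White: none.
In check with no legal moves → checkmate.

checkmate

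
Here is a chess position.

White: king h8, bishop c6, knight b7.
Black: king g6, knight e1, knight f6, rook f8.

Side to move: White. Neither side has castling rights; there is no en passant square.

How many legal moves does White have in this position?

0

White to move; king on h8.
In check: yes, from the black rook on f8.
Legal moves: none.
Count: 0.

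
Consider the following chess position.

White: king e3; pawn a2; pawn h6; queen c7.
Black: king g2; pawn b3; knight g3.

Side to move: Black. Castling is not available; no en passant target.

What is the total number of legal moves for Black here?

Black to move; king on g2.
In check: no.
Legal moves: Nh5, Nf5+, Ne4, Ne2, Nh1, Nf1+, Kh3, Kh2, Kh1, Kg1, Kf1, bxa2, b2.
Count: 13.

13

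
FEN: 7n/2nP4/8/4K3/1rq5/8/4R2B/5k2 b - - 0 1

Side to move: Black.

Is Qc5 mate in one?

no

After Qc5: white king on e5; in check: yes, from the black queen on c5.
White has 1 legal reply: Kf6.
In check but a legal move exists → not checkmate.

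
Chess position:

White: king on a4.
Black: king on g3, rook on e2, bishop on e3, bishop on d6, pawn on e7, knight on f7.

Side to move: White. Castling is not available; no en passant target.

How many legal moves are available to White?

3

White to move; king on a4.
In check: no.
Legal moves: Kb5, Ka5, Kb3.
Count: 3.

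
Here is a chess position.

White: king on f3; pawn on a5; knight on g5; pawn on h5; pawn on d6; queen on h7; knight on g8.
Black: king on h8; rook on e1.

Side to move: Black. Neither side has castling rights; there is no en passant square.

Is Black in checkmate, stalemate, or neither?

checkmate

Black to move; black king on h8.
In check: yes, from the white queen on h7.
King squares — g7: attacked by Qh7; h7: attacked by Ng5; g8: attacked by Qh7.
Legal moves for Black: none.
In check with no legal moves → checkmate.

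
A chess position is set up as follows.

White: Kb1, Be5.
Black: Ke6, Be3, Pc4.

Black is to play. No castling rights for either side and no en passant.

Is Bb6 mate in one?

no

After Bb6: white king on b1; in check: no.
White is not in check, so this cannot be checkmate.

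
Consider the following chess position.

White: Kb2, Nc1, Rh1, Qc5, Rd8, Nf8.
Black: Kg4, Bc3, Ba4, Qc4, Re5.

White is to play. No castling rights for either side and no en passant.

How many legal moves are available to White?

2

White to move; king on b2.
In check: yes, from the black bishop on c3.
Legal moves: Ka3, Kb1.
Count: 2.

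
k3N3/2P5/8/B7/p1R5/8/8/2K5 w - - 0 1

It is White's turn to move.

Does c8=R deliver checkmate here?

After c8=R: black king on a8; in check: yes, from the white rook on c8.
Black has 2 legal replies: Kb7, Ka7.
In check but a legal move exists → not checkmate.

no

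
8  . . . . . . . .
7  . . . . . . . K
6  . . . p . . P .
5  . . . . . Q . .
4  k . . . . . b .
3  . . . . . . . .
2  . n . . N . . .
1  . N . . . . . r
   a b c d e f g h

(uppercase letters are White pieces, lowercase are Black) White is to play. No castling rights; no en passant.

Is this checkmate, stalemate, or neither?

White to move; white king on h7.
In check: yes, from the black rook on h1.
Legal moves for White: Kg8, Kg7, Qh5.
White is in check but has 3 legal moves → neither.

neither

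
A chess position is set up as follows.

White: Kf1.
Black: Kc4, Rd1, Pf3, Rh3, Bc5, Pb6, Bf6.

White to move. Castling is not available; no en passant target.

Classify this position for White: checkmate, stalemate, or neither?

White to move; white king on f1.
In check: yes, from the black rook on d1.
King squares — e1: attacked by Rd1; g1: attacked by Rd1; e2: attacked by Pf3; f2: attacked by Bc5; g2: attacked by Pf3.
Legal moves for White: none.
In check with no legal moves → checkmate.

checkmate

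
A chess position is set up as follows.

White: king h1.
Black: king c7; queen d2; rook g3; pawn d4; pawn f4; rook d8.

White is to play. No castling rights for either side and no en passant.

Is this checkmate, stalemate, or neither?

stalemate

White to move; white king on h1.
In check: no.
King squares — g1: attacked by Rg3; g2: attacked by Qd2; h2: attacked by Qd2.
Legal moves for White: none.
Not in check and no legal moves → stalemate.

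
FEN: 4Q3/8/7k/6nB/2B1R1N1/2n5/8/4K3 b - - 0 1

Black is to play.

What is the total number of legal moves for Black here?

Black to move; king on h6.
In check: yes, from the white knight on g4.
Legal moves: Kh7, Kg7.
Count: 2.

2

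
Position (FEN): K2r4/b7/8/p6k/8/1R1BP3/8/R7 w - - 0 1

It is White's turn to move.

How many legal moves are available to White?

White to move; king on a8.
In check: yes, from the black rook on d8.
Legal moves: Kb7, Kxa7, Rb8.
Count: 3.

3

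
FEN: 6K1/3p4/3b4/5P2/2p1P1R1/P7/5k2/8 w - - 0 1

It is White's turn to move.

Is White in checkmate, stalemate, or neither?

White to move; white king on g8.
In check: no.
Legal moves for White: Kh8, Kh7, Kg7, Kf7, Rg7, Rg6, Rg5, Rh4, Rf4+, Rg3, Rg2+, Rg1, f6, e5, a4.
White has 15 legal moves and is not in check → neither.

neither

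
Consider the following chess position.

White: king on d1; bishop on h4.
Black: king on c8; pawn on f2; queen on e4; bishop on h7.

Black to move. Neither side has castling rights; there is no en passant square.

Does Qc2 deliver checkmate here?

After Qc2: white king on d1; in check: yes, from the black queen on c2.
King squares — c1: attacked by Qc2; e1: attacked by Pf2; c2: attacked by Bh7; d2: attacked by Qc2; e2: attacked by Qc2.
White has no legal moves → checkmate.

yes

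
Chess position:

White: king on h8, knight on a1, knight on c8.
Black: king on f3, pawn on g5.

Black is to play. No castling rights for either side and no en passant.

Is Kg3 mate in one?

no

After Kg3: white king on h8; in check: no.
White is not in check, so this cannot be checkmate.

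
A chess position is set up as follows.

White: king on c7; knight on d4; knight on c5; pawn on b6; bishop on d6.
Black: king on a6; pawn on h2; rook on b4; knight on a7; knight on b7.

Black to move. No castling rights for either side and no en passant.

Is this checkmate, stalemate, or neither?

neither

Black to move; black king on a6.
In check: yes, from the white knight on c5.
King squares — a5: available; b5: attacked by Nd4; b6: attacked by Kc7; a7: own knight; b7: own knight.
Legal moves for Black: Ka5, Nxc5.
Black is in check but has 2 legal moves → neither.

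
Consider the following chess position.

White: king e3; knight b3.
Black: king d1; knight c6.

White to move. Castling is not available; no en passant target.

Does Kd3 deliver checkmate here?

no

After Kd3: black king on d1; in check: no.
Black is not in check, so this cannot be checkmate.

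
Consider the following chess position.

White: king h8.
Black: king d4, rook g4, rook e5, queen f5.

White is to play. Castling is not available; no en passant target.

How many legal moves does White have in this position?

0

White to move; king on h8.
In check: no.
Legal moves: none.
Count: 0.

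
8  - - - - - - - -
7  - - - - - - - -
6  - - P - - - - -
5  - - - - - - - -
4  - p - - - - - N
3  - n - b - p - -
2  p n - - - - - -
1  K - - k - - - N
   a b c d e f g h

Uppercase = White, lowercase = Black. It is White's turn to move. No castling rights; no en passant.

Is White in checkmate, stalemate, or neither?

neither

White to move; white king on a1.
In check: yes, from the black knight on b3.
Legal moves for White: Kxb2, Kxa2.
White is in check but has 2 legal moves → neither.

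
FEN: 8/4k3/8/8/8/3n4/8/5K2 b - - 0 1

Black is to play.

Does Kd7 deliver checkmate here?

no

After Kd7: white king on f1; in check: no.
White is not in check, so this cannot be checkmate.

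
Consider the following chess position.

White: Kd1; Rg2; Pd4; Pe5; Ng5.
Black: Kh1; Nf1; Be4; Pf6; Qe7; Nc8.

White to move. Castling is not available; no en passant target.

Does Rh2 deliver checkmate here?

no

After Rh2: black king on h1; in check: yes, from the white rook on h2.
Black has 3 legal replies: Kxh2, Kg1, Nxh2.
In check but a legal move exists → not checkmate.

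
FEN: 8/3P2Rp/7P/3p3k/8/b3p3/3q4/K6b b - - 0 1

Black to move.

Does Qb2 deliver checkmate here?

After Qb2: white king on a1; in check: yes, from the black queen on b2.
King squares — b1: attacked by Qb2; a2: attacked by Qb2; b2: attacked by Ba3.
White has no legal moves → checkmate.

yes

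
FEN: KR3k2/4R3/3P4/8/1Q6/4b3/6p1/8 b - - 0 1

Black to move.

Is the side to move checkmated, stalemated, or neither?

Black to move; black king on f8.
In check: yes, from the white rook on b8.
King squares — e7: attacked by Pd6; f7: attacked by Re7; g7: attacked by Re7; e8: attacked by Re7; g8: attacked by Rb8.
Legal moves for Black: none.
In check with no legal moves → checkmate.

checkmate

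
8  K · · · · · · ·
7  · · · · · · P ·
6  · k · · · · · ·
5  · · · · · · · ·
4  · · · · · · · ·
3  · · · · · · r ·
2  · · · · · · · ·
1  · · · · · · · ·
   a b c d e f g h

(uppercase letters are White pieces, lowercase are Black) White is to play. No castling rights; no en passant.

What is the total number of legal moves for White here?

White to move; king on a8.
In check: no.
Legal moves: Kb8, g8=Q, g8=R, g8=B, g8=N.
Count: 5.

5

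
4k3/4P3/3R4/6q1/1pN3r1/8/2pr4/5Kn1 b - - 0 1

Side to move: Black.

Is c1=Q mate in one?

yes

After c1=Q: white king on f1; in check: yes, from the black queen on c1.
King squares — e1: attacked by Qc1; g1: attacked by Qc1; e2: attacked by Ng1; f2: attacked by Rd2; g2: attacked by Rd2.
White has no legal moves → checkmate.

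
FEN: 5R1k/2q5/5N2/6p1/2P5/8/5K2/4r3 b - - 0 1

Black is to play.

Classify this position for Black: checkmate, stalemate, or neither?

neither

Black to move; black king on h8.
In check: yes, from the white rook on f8.
Legal moves for Black: Kg7.
Black is in check but has 1 legal move → neither.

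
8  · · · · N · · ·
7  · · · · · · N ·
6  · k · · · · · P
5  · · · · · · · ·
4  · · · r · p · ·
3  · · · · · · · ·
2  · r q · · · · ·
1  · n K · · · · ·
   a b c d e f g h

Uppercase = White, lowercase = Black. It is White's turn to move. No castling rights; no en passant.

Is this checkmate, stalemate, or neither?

White to move; white king on c1.
In check: yes, from the black queen on c2.
King squares — b1: attacked by Rb2; d1: attacked by Qc2; b2: attacked by Qc2; c2: attacked by Rb2; d2: attacked by Nb1.
Legal moves for White: none.
In check with no legal moves → checkmate.

checkmate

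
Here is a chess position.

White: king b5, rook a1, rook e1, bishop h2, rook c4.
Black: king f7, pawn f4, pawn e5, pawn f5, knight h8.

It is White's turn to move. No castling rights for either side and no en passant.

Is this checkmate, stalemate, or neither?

White to move; white king on b5.
In check: no.
Legal moves for White include: Kc6, Kb6, Ka6, Kc5, Ka5, Kb4, Ka4, Rc8, Rc7+, Rc6, Rc5, Rxf4, Rce4, Rd4, Rb4, Rca4, Rc3, Rc2, ... (list truncated; more exist).
White has legal moves and is not in check → neither.

neither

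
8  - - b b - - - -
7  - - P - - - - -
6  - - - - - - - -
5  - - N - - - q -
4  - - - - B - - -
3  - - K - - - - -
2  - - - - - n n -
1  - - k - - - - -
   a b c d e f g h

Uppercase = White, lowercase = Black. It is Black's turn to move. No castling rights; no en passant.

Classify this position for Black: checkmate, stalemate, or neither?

neither

Black to move; black king on c1.
In check: no.
Legal moves for Black include: Be7, Bxc7, Bf6+, Bd7, Bb7, Be6, Ba6, Bf5, Bg4, Bh3, Qg8, Qg7+, Qe7, Qh6, Qg6, Qf6+, Qh5, Qf5, ... (list truncated; more exist).
Black has legal moves and is not in check → neither.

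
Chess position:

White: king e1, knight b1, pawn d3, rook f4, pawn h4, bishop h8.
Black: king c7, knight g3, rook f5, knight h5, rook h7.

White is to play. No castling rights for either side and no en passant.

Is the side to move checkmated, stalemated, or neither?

White to move; white king on e1.
In check: no.
Legal moves for White include: Bg7, Bf6, Be5+, Bd4, Bc3, Bb2, Ba1, Rxf5, Rg4, Re4, Rd4, Rc4+, Rb4, Ra4, Rf3, Rf2, Rf1, Kf2, ... (list truncated; more exist).
White has legal moves and is not in check → neither.

neither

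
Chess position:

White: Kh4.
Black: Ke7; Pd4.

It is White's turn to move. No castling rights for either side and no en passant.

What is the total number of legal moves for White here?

White to move; king on h4.
In check: no.
Legal moves: Kh5, Kg5, Kg4, Kh3, Kg3.
Count: 5.

5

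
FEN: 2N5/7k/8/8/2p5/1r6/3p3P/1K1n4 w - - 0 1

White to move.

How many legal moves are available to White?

3

White to move; king on b1.
In check: yes, from the black rook on b3.
Legal moves: Kc2, Ka2, Ka1.
Count: 3.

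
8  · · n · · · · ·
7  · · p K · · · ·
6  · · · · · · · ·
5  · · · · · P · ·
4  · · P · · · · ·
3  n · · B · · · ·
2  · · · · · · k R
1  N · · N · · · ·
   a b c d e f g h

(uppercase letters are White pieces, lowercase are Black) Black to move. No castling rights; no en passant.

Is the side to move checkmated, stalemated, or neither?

neither

Black to move; black king on g2.
In check: yes, from the white rook on h2.
Legal moves for Black: Kg3, Kf3, Kxh2, Kg1.
Black is in check but has 4 legal moves → neither.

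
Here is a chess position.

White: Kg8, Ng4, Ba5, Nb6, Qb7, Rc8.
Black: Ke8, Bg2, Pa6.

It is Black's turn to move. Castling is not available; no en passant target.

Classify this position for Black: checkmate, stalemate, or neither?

Black to move; black king on e8.
In check: yes, from the white rook on c8.
King squares — d7: attacked by Nb6; e7: attacked by Qb7; f7: attacked by Qb7; d8: attacked by Rc8; f8: attacked by Rc8.
Legal moves for Black: none.
In check with no legal moves → checkmate.

checkmate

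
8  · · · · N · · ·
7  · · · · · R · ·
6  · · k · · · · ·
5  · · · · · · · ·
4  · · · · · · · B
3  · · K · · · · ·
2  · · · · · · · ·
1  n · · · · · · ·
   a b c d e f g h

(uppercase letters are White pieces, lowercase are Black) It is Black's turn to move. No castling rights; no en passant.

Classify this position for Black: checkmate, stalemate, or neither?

Black to move; black king on c6.
In check: no.
Legal moves for Black: Kb6, Kd5, Kc5, Kb5, Nb3, Nc2.
Black has 6 legal moves and is not in check → neither.

neither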